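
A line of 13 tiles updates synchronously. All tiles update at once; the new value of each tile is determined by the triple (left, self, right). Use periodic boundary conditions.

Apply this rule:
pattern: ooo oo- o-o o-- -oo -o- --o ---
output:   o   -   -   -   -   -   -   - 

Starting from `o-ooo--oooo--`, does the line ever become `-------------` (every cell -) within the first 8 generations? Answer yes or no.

yes

---o----oo---
-------------
all cells are - at generation 2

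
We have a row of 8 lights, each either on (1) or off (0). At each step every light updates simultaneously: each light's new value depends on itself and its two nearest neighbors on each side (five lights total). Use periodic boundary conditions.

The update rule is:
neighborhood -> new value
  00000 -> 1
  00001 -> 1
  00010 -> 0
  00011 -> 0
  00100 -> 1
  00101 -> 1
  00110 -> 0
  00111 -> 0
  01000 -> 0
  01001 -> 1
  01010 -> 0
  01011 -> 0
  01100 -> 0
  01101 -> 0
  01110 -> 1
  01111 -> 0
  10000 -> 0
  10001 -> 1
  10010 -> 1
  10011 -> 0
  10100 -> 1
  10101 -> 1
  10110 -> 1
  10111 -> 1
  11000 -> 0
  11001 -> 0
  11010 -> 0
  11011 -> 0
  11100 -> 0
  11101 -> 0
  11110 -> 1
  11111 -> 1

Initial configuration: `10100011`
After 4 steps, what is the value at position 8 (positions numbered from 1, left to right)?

step 1: 00101001
step 2: 11101111
step 3: 11001011
step 4: 10011010
position 8 holds 0

0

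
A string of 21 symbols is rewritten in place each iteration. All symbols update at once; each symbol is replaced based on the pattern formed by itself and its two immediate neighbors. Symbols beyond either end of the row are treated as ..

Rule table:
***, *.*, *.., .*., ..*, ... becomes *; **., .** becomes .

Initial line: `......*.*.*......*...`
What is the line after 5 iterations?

iteration 1: *********************
iteration 2: .*******************.
iteration 3: *.*****************.*
iteration 4: **.***************.**
iteration 5: ..*.*************.*..

..*.*************.*..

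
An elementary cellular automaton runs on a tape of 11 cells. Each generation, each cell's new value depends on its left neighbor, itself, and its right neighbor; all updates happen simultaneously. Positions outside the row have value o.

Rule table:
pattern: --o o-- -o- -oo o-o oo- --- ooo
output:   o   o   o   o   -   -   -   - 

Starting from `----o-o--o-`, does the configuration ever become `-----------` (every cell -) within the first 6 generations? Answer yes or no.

no

o--oo-oooo-
-ooo--o----
-o--oooo--o
-oooo---ooo
-o---o-oo--
-oo-oo-o-oo
generation 6 is -oo-oo-o-oo, still not uniform -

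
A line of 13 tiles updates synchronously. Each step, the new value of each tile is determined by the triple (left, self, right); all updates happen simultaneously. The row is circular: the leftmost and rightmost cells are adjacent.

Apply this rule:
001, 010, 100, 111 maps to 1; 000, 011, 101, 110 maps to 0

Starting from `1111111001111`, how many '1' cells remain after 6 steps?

1111110110111
1111100000011
1111010000101
1110011001100
0101100110011
0100011001100
count of 1: 5

5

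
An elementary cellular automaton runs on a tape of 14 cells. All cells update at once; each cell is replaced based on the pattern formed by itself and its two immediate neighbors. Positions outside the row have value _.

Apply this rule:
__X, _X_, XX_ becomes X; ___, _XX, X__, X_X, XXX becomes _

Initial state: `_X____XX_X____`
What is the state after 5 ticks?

XX_X_X_X_X____

tick 1: XX___X_X_X____
tick 2: _X__XX_X_X____
tick 3: XX_X_X_X_X____
tick 4: _X_X_X_X_X____
tick 5: XX_X_X_X_X____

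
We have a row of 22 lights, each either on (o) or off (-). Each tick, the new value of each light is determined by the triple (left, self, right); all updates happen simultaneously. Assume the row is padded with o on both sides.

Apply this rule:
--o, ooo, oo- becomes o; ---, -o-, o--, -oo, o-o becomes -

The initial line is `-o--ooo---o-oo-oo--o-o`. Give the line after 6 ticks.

---o-oo--o---o--o-o---
--o---o-o---o--o-----o
-o---o-----o--o-----o-
----o-----o--o-----o--
---o-----o--o-----o--o
--o-----o--o-----o--o-

--o-----o--o-----o--o-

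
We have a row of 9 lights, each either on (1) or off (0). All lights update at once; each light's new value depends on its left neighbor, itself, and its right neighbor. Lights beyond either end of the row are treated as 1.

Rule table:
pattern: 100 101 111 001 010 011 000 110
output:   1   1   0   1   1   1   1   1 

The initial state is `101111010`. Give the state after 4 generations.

generation 1: 111001111
generation 2: 001111000
generation 3: 111001111  (repeats generation 1; period 2)
generation 4: 001111000

001111000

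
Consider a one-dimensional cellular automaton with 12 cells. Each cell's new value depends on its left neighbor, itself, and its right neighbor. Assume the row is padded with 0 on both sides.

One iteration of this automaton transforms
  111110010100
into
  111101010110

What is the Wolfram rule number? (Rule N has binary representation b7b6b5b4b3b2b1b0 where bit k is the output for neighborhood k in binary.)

156

position 1: 111 → 1  (bit 7 = 1)
position 4: 110 → 0  (bit 6 = 0)
position 8: 101 → 0  (bit 5 = 0)
position 5: 100 → 1  (bit 4 = 1)
position 0: 011 → 1  (bit 3 = 1)
position 7: 010 → 1  (bit 2 = 1)
position 6: 001 → 0  (bit 1 = 0)
position 11: 000 → 0  (bit 0 = 0)
bits b7..b0 = 10011100 = 156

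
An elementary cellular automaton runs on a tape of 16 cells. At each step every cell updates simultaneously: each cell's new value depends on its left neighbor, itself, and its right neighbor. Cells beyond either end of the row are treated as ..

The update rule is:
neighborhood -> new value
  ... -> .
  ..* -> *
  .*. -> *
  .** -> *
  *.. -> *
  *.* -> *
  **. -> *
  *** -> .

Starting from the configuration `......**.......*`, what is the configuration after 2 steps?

....**..**...***

.....****.....**
....**..**...***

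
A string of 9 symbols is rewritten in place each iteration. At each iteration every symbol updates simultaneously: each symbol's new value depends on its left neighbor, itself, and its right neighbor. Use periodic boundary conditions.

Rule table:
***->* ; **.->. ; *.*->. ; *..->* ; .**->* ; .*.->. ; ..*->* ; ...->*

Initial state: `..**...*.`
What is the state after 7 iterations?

*.****.**

***.***.*
**..**..*
*.***.***
..**..***
***.****.
**..***..
*.****.**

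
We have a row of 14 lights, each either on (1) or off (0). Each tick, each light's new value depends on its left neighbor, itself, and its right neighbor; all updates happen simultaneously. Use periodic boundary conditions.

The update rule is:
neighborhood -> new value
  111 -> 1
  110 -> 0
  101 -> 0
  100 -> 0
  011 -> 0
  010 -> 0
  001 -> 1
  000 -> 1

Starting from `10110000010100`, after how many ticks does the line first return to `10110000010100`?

00000111100001
01111011001110
10110000010100

3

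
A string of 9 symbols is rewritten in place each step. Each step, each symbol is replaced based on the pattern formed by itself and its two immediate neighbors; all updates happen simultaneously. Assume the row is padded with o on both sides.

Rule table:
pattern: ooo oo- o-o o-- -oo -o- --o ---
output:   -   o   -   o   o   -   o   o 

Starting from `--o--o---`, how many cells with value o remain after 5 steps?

oo-oo-ooo
-o-oo-o--
---oo--oo
oooooooo-
-------o-
count of o: 1

1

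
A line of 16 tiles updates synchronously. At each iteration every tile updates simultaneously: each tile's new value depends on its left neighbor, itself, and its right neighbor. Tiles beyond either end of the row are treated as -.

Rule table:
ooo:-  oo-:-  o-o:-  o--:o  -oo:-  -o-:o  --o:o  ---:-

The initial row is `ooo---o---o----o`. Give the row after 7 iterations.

iteration 1: ---o-ooo-ooo--oo
iteration 2: --oo--------oo--
iteration 3: -o--o------o--o-
iteration 4: oooooo----oooooo
iteration 5: ------o--o------
iteration 6: -----oooooo-----
iteration 7: ----o------o----

----o------o----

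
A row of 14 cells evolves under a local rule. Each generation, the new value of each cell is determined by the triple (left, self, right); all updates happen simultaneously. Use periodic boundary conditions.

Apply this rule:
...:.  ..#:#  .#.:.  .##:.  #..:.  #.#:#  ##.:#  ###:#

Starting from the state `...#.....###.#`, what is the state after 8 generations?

generation 1: ..#.....#.###.
generation 2: .#.....#.#.##.
generation 3: #.....#.#.#.#.
generation 4: .....#.#.#.#.#
generation 5: ....#.#.#.#.#.
generation 6: ...#.#.#.#.#..
generation 7: ..#.#.#.#.#...
generation 8: .#.#.#.#.#....

.#.#.#.#.#....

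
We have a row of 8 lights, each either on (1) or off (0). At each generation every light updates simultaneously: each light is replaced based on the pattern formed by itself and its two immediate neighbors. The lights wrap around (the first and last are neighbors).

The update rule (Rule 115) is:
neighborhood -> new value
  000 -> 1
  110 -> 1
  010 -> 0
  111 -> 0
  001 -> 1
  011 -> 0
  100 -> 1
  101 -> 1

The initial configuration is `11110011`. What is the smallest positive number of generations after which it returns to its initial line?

00011100
11100111
00111000
11001111
01110000
10011111
11100000
00111111
11000001
01111110
10000011
11111100
00000111
11111001
00001110
11110011

16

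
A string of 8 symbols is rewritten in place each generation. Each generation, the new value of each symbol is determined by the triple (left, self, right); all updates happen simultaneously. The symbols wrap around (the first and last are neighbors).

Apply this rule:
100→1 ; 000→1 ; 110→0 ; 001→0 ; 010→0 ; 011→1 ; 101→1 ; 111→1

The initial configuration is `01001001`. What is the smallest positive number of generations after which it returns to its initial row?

8

10100100
01010010
00101001
10010100
01001010
00100101
10010010
01001001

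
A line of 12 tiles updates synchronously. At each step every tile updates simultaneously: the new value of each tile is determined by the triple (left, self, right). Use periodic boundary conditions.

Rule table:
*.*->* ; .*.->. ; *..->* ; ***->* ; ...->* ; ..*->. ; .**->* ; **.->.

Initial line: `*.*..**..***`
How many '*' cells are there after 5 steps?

.*.*.*.*.***
*.*.*.*.***.
.*.*.*.***.*
*.*.*.***.*.
.*.*.***.*.*
count of *: 7

7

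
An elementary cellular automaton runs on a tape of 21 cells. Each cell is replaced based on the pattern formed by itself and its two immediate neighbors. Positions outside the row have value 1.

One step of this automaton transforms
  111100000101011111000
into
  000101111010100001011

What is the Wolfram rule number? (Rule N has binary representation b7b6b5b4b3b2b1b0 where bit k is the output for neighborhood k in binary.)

99

position 0: 111 → 0  (bit 7 = 0)
position 3: 110 → 1  (bit 6 = 1)
position 10: 101 → 1  (bit 5 = 1)
position 4: 100 → 0  (bit 4 = 0)
position 13: 011 → 0  (bit 3 = 0)
position 9: 010 → 0  (bit 2 = 0)
position 8: 001 → 1  (bit 1 = 1)
position 5: 000 → 1  (bit 0 = 1)
bits b7..b0 = 01100011 = 99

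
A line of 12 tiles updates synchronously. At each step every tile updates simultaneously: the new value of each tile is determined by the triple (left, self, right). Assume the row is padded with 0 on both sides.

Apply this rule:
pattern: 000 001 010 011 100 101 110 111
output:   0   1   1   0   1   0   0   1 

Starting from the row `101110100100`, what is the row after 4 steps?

100100111110
111111011101
011110001001
101101011111

101101011111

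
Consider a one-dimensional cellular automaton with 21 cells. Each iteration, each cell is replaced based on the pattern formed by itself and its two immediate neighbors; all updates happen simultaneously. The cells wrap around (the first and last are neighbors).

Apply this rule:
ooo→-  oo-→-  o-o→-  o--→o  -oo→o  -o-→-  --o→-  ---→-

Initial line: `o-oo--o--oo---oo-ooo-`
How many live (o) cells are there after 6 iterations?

4

--o-o--o-o-o--o--o---
-----o------o--o--o--
------o------o--o--o-
-------o------o--o--o
o-------o------o--o--
-o-------o------o--o-
count of o: 4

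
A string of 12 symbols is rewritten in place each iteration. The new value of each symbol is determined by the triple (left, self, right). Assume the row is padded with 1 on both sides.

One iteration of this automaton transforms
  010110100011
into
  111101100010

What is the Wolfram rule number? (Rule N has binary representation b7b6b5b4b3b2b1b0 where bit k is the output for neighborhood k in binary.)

44

position 11: 111 → 0  (bit 7 = 0)
position 4: 110 → 0  (bit 6 = 0)
position 0: 101 → 1  (bit 5 = 1)
position 7: 100 → 0  (bit 4 = 0)
position 3: 011 → 1  (bit 3 = 1)
position 1: 010 → 1  (bit 2 = 1)
position 9: 001 → 0  (bit 1 = 0)
position 8: 000 → 0  (bit 0 = 0)
bits b7..b0 = 00101100 = 44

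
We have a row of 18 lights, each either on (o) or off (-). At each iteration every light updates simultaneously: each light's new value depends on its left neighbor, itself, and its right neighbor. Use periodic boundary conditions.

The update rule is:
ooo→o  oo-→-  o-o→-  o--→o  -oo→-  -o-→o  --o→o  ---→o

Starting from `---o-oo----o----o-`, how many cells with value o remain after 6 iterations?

14

iteration 1: oooo---ooooooooooo
iteration 2: ooo-ooo-oooooooooo
iteration 3: oo---o---ooooooooo
iteration 4: o-ooooooo-oooooooo
iteration 5: ---ooooo---ooooooo
iteration 6: ooo-ooo-ooo-ooooo-
count of o: 14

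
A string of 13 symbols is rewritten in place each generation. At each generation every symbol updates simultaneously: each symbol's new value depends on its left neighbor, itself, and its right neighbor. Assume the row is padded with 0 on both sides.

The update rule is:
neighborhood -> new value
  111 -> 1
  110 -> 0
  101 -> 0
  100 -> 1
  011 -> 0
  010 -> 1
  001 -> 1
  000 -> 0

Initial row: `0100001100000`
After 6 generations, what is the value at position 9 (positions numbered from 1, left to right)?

1110010010000
0101111111000
1100111110100
0011011100110
0100001011001
1110011000111
position 9 holds 0

0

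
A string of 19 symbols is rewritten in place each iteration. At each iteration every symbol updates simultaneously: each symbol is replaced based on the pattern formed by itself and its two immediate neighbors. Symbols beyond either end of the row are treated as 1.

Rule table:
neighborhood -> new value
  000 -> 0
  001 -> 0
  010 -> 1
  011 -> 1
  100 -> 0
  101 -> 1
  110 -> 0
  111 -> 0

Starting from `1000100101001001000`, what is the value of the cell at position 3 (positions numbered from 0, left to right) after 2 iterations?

0000100111001001000
0000100100001001000
position 3 holds 0

0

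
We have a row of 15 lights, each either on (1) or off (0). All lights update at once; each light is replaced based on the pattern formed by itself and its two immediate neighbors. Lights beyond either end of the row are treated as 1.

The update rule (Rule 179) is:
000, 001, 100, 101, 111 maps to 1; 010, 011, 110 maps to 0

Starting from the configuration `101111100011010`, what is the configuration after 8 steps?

010111011100101
101010101011010
010101010100101
101010101011010  (repeats step 2; period 2)
step 8: 101010101011010

101010101011010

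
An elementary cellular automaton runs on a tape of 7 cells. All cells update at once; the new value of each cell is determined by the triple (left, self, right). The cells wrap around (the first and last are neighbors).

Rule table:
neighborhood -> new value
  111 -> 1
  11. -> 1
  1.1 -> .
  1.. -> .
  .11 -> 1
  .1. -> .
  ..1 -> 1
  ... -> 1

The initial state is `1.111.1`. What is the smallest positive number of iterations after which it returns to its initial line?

1

iteration 1: 1.111.1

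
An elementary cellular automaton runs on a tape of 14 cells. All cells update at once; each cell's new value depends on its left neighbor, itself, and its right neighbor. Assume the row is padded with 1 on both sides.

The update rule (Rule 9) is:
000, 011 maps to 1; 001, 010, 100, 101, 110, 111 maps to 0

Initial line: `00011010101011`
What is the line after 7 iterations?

iteration 1: 01010000000010
iteration 2: 00000111111000
iteration 3: 01110100000010
iteration 4: 01000001111000
iteration 5: 00011101000010
iteration 6: 01010000011000
iteration 7: 00000111010010

00000111010010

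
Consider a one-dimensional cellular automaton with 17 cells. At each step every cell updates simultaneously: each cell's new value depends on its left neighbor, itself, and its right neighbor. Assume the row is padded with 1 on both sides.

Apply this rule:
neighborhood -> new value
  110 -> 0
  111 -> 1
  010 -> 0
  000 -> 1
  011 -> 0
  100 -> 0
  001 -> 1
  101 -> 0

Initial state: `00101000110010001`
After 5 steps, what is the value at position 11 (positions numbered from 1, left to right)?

step 1: 01000011000100110
step 2: 00011100011001000
step 3: 01101001100010011
step 4: 00000010001100101
step 5: 01111100110001000
position 11 holds 0

0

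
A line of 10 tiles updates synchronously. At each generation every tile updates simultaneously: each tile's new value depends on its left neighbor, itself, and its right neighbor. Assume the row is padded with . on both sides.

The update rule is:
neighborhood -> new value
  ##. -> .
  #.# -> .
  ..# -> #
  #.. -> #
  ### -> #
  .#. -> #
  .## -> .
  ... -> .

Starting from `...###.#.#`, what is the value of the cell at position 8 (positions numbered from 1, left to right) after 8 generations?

.

..#.#..#.#
.##.####.#
#....##..#
##..#..###
..#####.#.
.#.###..##
##..#.##..
..###...#.
position 8 holds .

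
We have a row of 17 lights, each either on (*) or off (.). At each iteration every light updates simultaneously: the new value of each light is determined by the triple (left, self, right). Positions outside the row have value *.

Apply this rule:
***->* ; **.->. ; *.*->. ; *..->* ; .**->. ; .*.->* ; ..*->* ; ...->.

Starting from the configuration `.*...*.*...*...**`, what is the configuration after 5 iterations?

.**.....**..*****

.**.**.**.***.*.*
...........*..*..
*.........*******
.*.......*.******
.**.....**..*****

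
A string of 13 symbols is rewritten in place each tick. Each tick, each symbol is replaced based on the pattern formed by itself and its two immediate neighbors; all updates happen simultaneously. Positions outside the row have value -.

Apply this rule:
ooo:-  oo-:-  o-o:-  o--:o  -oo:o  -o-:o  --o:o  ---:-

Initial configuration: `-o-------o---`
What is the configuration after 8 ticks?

o-o-o-oo-oo--

tick 1: ooo-----ooo--
tick 2: o--o---oo--o-
tick 3: ooooo-oo-oooo
tick 4: o-----o--o---
tick 5: oo---oooooo--
tick 6: o-o-oo-----o-
tick 7: o-o-o-o---ooo
tick 8: o-o-o-oo-oo--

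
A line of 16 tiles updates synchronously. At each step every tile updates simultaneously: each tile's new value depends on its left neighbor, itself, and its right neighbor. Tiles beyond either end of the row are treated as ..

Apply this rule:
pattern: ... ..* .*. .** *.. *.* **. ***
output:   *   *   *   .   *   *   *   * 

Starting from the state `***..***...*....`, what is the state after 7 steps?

.****.**********
*.****.*********
**.****.********
.**.****.*******
*.**.****.******
**.**.****.*****
.**.**.****.****

.**.**.****.****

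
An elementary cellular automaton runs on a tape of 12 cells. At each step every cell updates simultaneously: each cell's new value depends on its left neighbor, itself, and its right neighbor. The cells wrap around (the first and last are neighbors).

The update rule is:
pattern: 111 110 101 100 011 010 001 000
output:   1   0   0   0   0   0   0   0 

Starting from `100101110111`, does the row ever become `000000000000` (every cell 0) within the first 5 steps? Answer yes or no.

yes

000000100011
000000000000
all cells are 0 at step 2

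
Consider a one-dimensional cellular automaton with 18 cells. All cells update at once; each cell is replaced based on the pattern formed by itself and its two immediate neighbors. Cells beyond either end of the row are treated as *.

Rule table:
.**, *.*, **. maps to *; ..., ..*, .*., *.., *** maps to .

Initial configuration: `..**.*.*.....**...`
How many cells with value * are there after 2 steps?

step 1: ..***.*......**...
step 2: ..*.**.......**...
count of *: 5

5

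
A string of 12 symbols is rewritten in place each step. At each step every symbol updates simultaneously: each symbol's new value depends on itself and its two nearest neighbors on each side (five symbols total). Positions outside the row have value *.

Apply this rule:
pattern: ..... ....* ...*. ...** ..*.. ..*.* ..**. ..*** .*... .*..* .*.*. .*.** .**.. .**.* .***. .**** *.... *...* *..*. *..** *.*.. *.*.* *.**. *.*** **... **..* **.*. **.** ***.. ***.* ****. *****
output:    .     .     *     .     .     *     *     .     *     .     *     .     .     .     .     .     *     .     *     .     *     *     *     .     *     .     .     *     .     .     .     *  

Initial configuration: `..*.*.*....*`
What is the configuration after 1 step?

.********...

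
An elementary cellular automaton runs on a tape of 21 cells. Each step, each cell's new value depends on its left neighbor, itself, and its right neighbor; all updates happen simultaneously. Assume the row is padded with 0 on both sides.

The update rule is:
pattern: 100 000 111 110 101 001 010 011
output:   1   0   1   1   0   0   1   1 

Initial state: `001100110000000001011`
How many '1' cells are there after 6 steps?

14

step 1: 001110111000000001011
step 2: 001110111100000001011
step 3: 001110111110000001011
step 4: 001110111111000001011
step 5: 001110111111100001011
step 6: 001110111111110001011
count of 1: 14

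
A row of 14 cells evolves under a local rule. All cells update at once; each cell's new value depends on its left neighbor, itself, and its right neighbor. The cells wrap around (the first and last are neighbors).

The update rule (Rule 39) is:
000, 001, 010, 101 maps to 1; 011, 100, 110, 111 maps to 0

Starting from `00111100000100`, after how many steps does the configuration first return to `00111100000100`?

11000001111101
00011110000010
11100000111110
00001111000001
01110000011111
10000111100000
10111000001111
01000011110000
11011100000111
00100001111000
11101110000011
00010000111100
11110111000001
00001000011110
11111011100000
00000100001111
01111101110000
10000010000111
00111110111000
11000001000011
00011111011100
11100000100001
00001111101110
11110000010000
00000111110111
01111000001000
10000011111011
00111100000100

28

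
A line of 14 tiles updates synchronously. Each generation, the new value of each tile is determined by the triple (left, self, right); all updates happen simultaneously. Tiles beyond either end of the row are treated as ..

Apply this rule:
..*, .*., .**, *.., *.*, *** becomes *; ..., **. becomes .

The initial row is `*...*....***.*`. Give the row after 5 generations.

**.****.**.**.

generation 1: **.***..***.**
generation 2: *.***.****.**.
generation 3: ****.****.**.*
generation 4: ***.****.**.**
generation 5: **.****.**.**.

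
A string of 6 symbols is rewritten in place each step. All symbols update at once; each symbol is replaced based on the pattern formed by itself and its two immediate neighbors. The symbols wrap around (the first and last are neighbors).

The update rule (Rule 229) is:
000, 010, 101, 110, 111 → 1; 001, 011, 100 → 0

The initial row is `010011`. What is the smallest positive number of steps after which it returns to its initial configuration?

6

step 1: 110001
step 2: 110100
step 3: 011100
step 4: 001101
step 5: 000111
step 6: 010011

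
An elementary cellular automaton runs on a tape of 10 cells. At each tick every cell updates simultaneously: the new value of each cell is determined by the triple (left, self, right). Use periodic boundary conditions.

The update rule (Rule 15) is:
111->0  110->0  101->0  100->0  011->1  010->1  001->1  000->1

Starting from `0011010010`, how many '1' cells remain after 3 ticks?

1110010110
1000110100
1011100101
count of 1: 6

6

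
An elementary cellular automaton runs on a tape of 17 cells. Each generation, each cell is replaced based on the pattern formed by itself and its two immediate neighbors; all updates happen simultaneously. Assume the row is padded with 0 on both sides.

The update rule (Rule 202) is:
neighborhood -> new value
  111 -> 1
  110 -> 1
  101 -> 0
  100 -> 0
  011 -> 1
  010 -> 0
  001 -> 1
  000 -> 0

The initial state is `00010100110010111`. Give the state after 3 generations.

generation 1: 00100001110100111
generation 2: 01000011110001111
generation 3: 10000111110011111

10000111110011111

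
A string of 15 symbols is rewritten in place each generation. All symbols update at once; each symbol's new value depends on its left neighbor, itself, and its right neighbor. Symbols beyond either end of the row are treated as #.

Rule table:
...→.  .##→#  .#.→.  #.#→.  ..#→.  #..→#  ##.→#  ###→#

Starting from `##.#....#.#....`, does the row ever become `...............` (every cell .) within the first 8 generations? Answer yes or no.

##..#......#...
###..#......#..
####..#......#.
#####..#.......
######..#......
#######..#.....
########..#....
#########..#...
generation 8 is #########..#..., still not uniform .

no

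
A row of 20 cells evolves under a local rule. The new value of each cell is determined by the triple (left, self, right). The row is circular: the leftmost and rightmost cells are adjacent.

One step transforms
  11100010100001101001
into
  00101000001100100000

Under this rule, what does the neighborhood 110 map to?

At position 2 the neighborhood is 110; the next row has 1 there.

1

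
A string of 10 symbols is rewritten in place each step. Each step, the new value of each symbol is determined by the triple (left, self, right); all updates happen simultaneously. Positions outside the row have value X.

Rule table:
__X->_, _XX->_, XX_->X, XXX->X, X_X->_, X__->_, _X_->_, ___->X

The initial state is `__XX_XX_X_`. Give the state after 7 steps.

__XX______

___X__X___
_X______X_
___XXXX___
_X__XXX_X_
_____XX___
_XXX__X_X_
__XX______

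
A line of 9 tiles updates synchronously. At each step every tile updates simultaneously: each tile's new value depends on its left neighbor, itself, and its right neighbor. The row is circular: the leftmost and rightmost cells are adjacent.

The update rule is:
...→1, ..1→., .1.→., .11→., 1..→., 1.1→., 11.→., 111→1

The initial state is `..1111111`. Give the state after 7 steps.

...11111.

...11111.
11..111..
.....1...
1111...11
111..1..1
11.......
...11111.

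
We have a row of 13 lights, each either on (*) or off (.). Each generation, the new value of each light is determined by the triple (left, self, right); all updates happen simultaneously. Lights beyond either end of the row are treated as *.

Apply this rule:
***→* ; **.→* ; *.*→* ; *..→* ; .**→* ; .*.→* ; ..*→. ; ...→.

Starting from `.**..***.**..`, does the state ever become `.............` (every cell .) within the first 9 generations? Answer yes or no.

****.*******.
*************
*************  (fixed point — unchanged through generation 9)
generation 9 is *************, still not uniform .

no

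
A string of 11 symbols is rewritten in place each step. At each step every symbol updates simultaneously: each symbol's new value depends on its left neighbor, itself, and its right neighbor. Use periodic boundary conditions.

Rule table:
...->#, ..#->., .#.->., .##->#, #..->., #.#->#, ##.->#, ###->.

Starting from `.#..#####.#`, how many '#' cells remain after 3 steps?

step 1: #...#...##.
step 2: ..#...#.###
step 3: ....#..##.#
count of #: 4

4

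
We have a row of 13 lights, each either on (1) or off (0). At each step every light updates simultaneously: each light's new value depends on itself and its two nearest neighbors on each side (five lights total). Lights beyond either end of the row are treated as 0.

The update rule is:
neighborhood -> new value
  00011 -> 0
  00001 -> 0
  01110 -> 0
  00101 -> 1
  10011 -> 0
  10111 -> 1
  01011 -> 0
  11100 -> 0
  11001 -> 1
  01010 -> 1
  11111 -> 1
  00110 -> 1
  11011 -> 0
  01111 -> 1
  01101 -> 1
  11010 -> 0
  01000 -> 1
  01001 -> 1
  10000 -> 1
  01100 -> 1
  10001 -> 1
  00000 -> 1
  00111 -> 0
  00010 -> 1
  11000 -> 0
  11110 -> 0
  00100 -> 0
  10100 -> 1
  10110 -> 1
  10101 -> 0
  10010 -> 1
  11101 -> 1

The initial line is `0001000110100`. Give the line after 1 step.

1010110110111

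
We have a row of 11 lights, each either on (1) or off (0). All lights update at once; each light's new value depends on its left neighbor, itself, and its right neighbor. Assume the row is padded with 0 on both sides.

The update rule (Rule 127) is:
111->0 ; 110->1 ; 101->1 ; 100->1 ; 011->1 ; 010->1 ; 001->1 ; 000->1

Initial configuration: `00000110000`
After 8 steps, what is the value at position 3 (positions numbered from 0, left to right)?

step 1: 11111111111
step 2: 10000000001
step 3: 11111111111  (repeats step 1; period 2)
step 8: 10000000001
position 3 holds 0

0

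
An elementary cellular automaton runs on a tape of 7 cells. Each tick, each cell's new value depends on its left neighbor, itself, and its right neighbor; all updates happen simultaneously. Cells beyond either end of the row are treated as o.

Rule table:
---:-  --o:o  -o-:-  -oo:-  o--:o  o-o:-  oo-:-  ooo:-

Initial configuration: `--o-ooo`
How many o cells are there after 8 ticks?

4

oo-----
--o---o
oo-o-o-
-------
o-----o
-o---o-
--o-o--
oo---oo
count of o: 4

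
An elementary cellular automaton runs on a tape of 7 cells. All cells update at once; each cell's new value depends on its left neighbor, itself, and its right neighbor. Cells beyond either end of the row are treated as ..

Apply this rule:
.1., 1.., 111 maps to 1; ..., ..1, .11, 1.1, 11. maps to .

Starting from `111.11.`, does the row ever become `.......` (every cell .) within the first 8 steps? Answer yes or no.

no

.1....1
.11...1
...1..1
...11.1
......1
......1  (fixed point — unchanged through step 8)
step 8 is ......1, still not uniform .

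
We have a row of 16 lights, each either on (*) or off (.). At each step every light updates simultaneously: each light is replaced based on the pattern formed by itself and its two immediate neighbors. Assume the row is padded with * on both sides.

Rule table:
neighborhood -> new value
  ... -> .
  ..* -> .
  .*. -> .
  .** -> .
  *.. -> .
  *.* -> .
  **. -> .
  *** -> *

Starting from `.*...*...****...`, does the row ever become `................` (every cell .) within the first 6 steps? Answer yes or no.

..........**....
................
all cells are . at step 2

yes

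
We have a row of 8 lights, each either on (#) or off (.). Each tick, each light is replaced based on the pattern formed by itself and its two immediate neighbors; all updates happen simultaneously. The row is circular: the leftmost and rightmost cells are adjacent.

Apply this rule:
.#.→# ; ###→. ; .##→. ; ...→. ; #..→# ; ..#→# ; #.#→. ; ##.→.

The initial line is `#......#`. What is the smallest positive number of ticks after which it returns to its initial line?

6

.#....#.
###..###
...##...
..#..#..
.######.
#......#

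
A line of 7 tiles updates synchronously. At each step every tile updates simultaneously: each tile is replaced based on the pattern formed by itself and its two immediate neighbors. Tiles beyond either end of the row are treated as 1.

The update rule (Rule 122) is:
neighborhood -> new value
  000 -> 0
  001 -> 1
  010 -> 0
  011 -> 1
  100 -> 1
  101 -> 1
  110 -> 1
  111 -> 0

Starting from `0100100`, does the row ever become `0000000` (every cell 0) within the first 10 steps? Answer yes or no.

no

1011011
1111110
0000011
1000110
1101111
0111000
1101101
0111111
1100000
0110001
step 10 is 0110001, still not uniform 0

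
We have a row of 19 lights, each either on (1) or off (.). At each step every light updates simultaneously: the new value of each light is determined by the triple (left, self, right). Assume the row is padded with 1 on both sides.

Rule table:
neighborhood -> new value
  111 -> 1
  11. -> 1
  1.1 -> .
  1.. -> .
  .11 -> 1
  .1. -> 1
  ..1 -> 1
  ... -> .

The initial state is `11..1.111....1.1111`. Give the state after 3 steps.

11.11.111.1111.1111

11.11.111...11.1111
11.11.111..111.1111
11.11.111.1111.1111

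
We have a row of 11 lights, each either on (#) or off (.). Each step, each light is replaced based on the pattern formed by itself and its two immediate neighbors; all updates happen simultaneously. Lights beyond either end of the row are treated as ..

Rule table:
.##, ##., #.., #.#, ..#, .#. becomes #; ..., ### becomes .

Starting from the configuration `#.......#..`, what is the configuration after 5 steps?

#....##..##

step 1: ##.....###.
step 2: ###...##.##
step 3: #.##.######
step 4: ######....#
step 5: #....##..##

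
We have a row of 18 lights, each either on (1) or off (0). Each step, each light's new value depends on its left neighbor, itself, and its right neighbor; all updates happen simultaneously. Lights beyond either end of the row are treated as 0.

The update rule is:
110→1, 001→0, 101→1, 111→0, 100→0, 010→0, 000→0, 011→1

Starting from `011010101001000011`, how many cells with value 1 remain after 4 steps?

4

011101010000000011
010110100000000011
001111000000000011
001001000000000011
count of 1: 4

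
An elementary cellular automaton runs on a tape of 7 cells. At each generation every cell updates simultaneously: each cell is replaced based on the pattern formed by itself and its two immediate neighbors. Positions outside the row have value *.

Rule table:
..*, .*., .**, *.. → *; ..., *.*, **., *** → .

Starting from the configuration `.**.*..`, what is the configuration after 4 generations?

.**.**.

generation 1: .*..***
generation 2: .****..
generation 3: .*...**
generation 4: .**.**.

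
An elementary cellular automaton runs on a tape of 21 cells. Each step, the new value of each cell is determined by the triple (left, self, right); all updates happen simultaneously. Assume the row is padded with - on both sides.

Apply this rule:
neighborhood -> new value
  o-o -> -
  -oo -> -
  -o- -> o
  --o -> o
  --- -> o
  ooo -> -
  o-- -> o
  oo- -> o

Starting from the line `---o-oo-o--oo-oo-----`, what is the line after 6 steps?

-oooo----oooo-------o

oooo--o-ooo-o--oooooo
---oooo---o-ooo-----o
ooo---ooooo---ooooooo
--oooo----oooo------o
oo---ooooo---oooooooo
-oooo----oooo-------o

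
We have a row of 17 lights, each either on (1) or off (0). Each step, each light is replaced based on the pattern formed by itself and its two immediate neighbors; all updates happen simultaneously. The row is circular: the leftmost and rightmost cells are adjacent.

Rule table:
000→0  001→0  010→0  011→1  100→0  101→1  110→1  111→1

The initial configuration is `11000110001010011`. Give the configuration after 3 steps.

11000110000000011

step 1: 11000110000100011
step 2: 11000110000000011
step 3: 11000110000000011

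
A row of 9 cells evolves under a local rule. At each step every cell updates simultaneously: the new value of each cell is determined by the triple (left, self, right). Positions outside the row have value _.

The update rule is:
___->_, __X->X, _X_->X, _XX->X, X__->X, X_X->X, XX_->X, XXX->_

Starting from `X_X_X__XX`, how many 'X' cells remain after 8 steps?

4

step 1: XXXXXXXXX
step 2: X_______X
step 3: XX_____XX
step 4: XXX___XXX
step 5: X_XX_XX_X
step 6: XXXXXXXXX  (repeats step 1; period 5)
step 8: XX_____XX
count of X: 4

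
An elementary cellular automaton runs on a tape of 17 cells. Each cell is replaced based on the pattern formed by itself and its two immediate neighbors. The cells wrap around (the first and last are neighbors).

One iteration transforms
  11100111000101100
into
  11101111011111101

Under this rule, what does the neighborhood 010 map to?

1

At position 11 the neighborhood is 010; the next row has 1 there.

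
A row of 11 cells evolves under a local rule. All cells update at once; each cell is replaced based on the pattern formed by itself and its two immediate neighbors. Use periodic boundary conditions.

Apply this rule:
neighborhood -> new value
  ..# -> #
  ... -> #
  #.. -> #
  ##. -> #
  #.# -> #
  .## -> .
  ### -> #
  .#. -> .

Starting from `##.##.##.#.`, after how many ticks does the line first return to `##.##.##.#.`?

tick 1: .##.##.##.#
tick 2: #.##.##.##.
tick 3: .#.##.##.##
tick 4: #.#.##.##.#
tick 5: ##.#.##.##.
tick 6: .##.#.##.##
tick 7: #.##.#.##.#
tick 8: ##.##.#.##.
tick 9: .##.##.#.##
tick 10: #.##.##.#.#
tick 11: ##.##.##.#.

11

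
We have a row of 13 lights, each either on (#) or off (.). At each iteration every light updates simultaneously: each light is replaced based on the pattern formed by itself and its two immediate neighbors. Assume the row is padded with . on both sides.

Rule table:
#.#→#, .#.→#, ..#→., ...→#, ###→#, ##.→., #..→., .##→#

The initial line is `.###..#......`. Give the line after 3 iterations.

iteration 1: .##...#.#####
iteration 2: .#..#.######.
iteration 3: .#..#######..

.#..#######..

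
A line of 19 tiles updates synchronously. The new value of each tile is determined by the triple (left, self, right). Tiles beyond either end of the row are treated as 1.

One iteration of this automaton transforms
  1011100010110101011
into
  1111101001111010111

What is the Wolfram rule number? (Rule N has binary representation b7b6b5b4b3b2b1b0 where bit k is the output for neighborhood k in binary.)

position 3: 111 → 1  (bit 7 = 1)
position 0: 110 → 1  (bit 6 = 1)
position 1: 101 → 1  (bit 5 = 1)
position 5: 100 → 0  (bit 4 = 0)
position 2: 011 → 1  (bit 3 = 1)
position 8: 010 → 0  (bit 2 = 0)
position 7: 001 → 0  (bit 1 = 0)
position 6: 000 → 1  (bit 0 = 1)
bits b7..b0 = 11101001 = 233

233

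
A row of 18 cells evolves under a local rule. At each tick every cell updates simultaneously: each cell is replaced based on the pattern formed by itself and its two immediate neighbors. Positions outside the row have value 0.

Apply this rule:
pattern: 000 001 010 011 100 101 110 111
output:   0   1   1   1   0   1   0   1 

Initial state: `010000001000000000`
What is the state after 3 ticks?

100001100000000000

tick 1: 110000011000000000
tick 2: 100000110000000000
tick 3: 100001100000000000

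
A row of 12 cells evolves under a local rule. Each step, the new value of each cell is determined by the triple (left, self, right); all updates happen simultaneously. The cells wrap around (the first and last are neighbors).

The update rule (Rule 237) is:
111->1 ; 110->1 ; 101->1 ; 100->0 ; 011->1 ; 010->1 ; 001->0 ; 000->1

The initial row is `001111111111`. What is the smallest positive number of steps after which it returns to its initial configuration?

step 1: 001111111111

1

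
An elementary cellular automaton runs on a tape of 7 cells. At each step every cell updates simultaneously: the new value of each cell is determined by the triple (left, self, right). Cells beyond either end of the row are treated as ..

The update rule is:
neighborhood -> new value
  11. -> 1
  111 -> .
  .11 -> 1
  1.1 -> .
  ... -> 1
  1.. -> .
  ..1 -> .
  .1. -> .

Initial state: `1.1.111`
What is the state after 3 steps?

1.1.111

....1.1
111....
1.1.111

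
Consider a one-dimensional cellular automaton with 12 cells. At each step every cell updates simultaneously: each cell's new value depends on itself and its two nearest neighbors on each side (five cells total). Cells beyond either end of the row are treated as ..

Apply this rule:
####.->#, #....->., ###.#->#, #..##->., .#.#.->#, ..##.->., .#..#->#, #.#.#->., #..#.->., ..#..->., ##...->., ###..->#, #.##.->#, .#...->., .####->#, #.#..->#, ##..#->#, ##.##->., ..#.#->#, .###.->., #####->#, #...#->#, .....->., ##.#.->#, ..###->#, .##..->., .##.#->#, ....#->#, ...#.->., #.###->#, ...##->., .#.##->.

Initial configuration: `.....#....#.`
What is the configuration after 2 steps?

...#....#...
.#....#.....

.#....#.....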